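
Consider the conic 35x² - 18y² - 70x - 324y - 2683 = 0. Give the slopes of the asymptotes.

Rearranging, 35(x² - 2x) -18(y² + 18y) = 2683.
Complete the square: 35(x - 1)² -18(y + 9)² = 2683 + 35 - 1458 = 1260
Dividing both sides by 1260: (x - 1)²/36 - (y + 9)²/70 = 1
Hyperbola, center (1, -9), transverse axis horizontal; a² = 36, b² = 70.
For a horizontal hyperbola the asymptotes have slope ±b/a.
Here that is ±√70/6.

√70/6 and -√70/6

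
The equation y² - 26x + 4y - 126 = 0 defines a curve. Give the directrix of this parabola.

Only y is squared. Complete the square in y: (y + 2)² = 26(x + 5).
Vertex (-5, -2); 4p = 26 so p = 13/2. Opens right.
Directrix is the vertical line x = h − p = -5 − (13/2) = -23/2.

x = -23/2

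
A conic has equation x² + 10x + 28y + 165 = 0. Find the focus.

Only x is squared. Complete the square in x: (x + 5)² = -28(y + 5).
Vertex (-5, -5); 4p = -28 so p = -7. Opens down.
Focus is p units from the vertex along the axis: (h, k + p).

(-5, -12)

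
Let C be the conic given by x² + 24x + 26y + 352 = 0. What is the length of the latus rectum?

Only x is squared. Complete the square in x: (x + 12)² = -26(y + 8).
Vertex (-12, -8); 4p = -26 so p = -13/2. Opens down.
Latus rectum length = |4p| = 26.

26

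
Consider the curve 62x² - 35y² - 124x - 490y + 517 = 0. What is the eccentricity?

e = √6014/62

Rearranging, 62(x² - 2x) -35(y² + 14y) = -517.
62(x - 1)² -35(y + 7)² = -517 + 62 - 1715 = -2170
Dividing both sides by -2170: (y + 7)²/62 - (x - 1)²/35 = 1
Hyperbola, center (1, -7), transverse axis vertical; a² = 62, b² = 35.
c² = a² + b² = 97, so c = √97.
e = c/a = √97/√62 = √6014/62.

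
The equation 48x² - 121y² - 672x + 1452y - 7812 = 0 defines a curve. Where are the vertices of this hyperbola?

(-4, 6) and (18, 6)

Group: 48(x² - 14x) -121(y² - 12y) = 7812
48(x - 7)² -121(y - 6)² = 7812 + 2352 - 4356 = 5808
Dividing both sides by 5808: (x - 7)²/121 - (y - 6)²/48 = 1
Hyperbola, center (7, 6), transverse axis horizontal; a² = 121, b² = 48.
a = 11. Vertices at (h ± a, k).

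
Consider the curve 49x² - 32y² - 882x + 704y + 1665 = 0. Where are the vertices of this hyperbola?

(9, 4) and (9, 18)

Group: 49(x² - 18x) -32(y² - 22y) = -1665
Complete the square in x and y: 49(x - 9)² -32(y - 11)² = -1665 + 3969 - 3872 = -1568
Divide through by -1568 to get (y - 11)²/49 - (x - 9)²/32 = 1.
Hyperbola, center (9, 11), transverse axis vertical; a² = 49, b² = 32.
a = 7. Vertices at (h, k ± a).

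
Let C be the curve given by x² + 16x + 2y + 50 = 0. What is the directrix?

Only x is squared. Complete the square in x: (x + 8)² = -2(y - 7).
Vertex (-8, 7); 4p = -2 so p = -1/2. Opens down.
Directrix is the horizontal line y = k − p = 7 − (-1/2) = 15/2.

y = 15/2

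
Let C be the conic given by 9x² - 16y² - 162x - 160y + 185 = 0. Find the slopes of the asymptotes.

3/4 and -3/4

Collect terms: 9(x² - 18x) -16(y² + 10y) = -185
Completing the square gives 9(x - 9)² -16(y + 5)² = -185 + 729 - 400 = 144.
Divide through by 144 to get (x - 9)²/16 - (y + 5)²/9 = 1.
Hyperbola, center (9, -5), transverse axis horizontal; a² = 16, b² = 9.
For a horizontal hyperbola the asymptotes have slope ±b/a.
Here that is ±3/4.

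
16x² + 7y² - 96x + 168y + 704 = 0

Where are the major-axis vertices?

Collect terms: 16(x² - 6x) + 7(y² + 24y) = -704
Complete the square in x and y: 16(x - 3)² + 7(y + 12)² = -704 + 144 + 1008 = 448
Dividing both sides by 448: (x - 3)²/28 + (y + 12)²/64 = 1
Ellipse, center (3, -12), major axis vertical; a² = 64, b² = 28.
a = 8. Vertices at (h, k ± a).

(3, -20) and (3, -4)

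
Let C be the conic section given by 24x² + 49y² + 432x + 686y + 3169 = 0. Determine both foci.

Collect terms: 24(x² + 18x) + 49(y² + 14y) = -3169
Completing the square gives 24(x + 9)² + 49(y + 7)² = -3169 + 1944 + 2401 = 1176.
Divide through by 1176 to get (x + 9)²/49 + (y + 7)²/24 = 1.
Ellipse, center (-9, -7), major axis horizontal; a² = 49, b² = 24.
c² = a² - b² = 49 - 24 = 25, so c = 5.
Foci lie on the horizontal axis through the center: (h ± c, k).

(-14, -7) and (-4, -7)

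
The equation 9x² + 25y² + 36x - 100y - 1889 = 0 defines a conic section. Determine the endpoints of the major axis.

(-17, 2) and (13, 2)

Group: 9(x² + 4x) + 25(y² - 4y) = 1889
Complete the square in x and y: 9(x + 2)² + 25(y - 2)² = 1889 + 36 + 100 = 2025
Dividing both sides by 2025: (x + 2)²/225 + (y - 2)²/81 = 1
Ellipse, center (-2, 2), major axis horizontal; a² = 225, b² = 81.
a = 15. Vertices at (h ± a, k).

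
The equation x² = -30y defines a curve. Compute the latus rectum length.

Vertex (0, 0); 4p = -30 so p = -15/2. Opens down.
Latus rectum length = |4p| = 30.

30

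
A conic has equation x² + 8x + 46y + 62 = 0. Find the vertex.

Only x is squared. Complete the square in x: (x + 4)² = -46(y + 1).
Vertex (-4, -1); 4p = -46 so p = -23/2. Opens down.

(-4, -1)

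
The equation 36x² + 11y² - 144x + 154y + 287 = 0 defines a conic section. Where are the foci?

Collect terms: 36(x² - 4x) + 11(y² + 14y) = -287
36(x - 2)² + 11(y + 7)² = -287 + 144 + 539 = 396
Divide by 396: (x - 2)²/11 + (y + 7)²/36 = 1
Ellipse, center (2, -7), major axis vertical; a² = 36, b² = 11.
c² = a² - b² = 36 - 11 = 25, so c = 5.
Foci lie on the vertical axis through the center: (h, k ± c).

(2, -12) and (2, -2)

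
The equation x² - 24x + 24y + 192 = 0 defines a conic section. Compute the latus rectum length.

24

Only x is squared. Complete the square in x: (x - 12)² = -24(y + 2).
Vertex (12, -2); 4p = -24 so p = -6. Opens down.
Latus rectum length = |4p| = 24.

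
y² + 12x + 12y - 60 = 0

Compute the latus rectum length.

Only y is squared. Complete the square in y: (y + 6)² = -12(x - 8).
Vertex (8, -6); 4p = -12 so p = -3. Opens left.
Latus rectum length = |4p| = 12.

12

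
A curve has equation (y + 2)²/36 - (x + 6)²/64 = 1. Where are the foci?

(-6, -12) and (-6, 8)

Center (-6, -2). The positive term is the y-term, so the transverse axis is vertical; a² = 36, b² = 64.
c² = a² + b² = 36 + 64 = 100, so c = 10.
Foci lie on the vertical axis through the center: (h, k ± c).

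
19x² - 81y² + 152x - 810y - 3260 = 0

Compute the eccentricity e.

Collect terms: 19(x² + 8x) -81(y² + 10y) = 3260
Completing the square gives 19(x + 4)² -81(y + 5)² = 3260 + 304 - 2025 = 1539.
Divide through by 1539 to get (x + 4)²/81 - (y + 5)²/19 = 1.
Hyperbola, center (-4, -5), transverse axis horizontal; a² = 81, b² = 19.
c² = a² + b² = 100, so c = 10.
e = c/a = 10/9.

e = 10/9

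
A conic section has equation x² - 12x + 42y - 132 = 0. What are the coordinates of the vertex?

Only x is squared. Complete the square in x: (x - 6)² = -42(y - 4).
Vertex (6, 4); 4p = -42 so p = -21/2. Opens down.

(6, 4)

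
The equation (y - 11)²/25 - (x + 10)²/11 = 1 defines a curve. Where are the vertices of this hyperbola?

(-10, 6) and (-10, 16)

Center (-10, 11). The positive term is the y-term, so the transverse axis is vertical; a² = 25, b² = 11.
a = 5. Vertices at (h, k ± a).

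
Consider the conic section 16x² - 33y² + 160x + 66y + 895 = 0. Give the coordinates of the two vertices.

Group: 16(x² + 10x) -33(y² - 2y) = -895
Completing the square gives 16(x + 5)² -33(y - 1)² = -895 + 400 - 33 = -528.
Divide by -528: (y - 1)²/16 - (x + 5)²/33 = 1
Hyperbola, center (-5, 1), transverse axis vertical; a² = 16, b² = 33.
a = 4. Vertices at (h, k ± a).

(-5, -3) and (-5, 5)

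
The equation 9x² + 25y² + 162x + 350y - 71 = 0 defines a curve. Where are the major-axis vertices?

(-24, -7) and (6, -7)

Collect terms: 9(x² + 18x) + 25(y² + 14y) = 71
Complete the square: 9(x + 9)² + 25(y + 7)² = 71 + 729 + 1225 = 2025
Divide through by 2025 to get (x + 9)²/225 + (y + 7)²/81 = 1.
Ellipse, center (-9, -7), major axis horizontal; a² = 225, b² = 81.
a = 15. Vertices at (h ± a, k).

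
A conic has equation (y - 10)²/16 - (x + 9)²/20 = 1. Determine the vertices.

(-9, 6) and (-9, 14)

Center (-9, 10). The positive term is the y-term, so the transverse axis is vertical; a² = 16, b² = 20.
a = 4. Vertices at (h, k ± a).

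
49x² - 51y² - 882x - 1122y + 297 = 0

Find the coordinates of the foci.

Group: 49(x² - 18x) -51(y² + 22y) = -297
Complete the square: 49(x - 9)² -51(y + 11)² = -297 + 3969 - 6171 = -2499
Divide through by -2499 to get (y + 11)²/49 - (x - 9)²/51 = 1.
Hyperbola, center (9, -11), transverse axis vertical; a² = 49, b² = 51.
c² = a² + b² = 49 + 51 = 100, so c = 10.
Foci lie on the vertical axis through the center: (h, k ± c).

(9, -21) and (9, -1)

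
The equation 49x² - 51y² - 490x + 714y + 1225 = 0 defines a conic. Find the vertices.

49(x² - 10x) -51(y² - 14y) = -1225
Completing the square gives 49(x - 5)² -51(y - 7)² = -1225 + 1225 - 2499 = -2499.
Divide by -2499: (y - 7)²/49 - (x - 5)²/51 = 1
Hyperbola, center (5, 7), transverse axis vertical; a² = 49, b² = 51.
a = 7. Vertices at (h, k ± a).

(5, 0) and (5, 14)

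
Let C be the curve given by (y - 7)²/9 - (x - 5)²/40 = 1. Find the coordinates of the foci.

(5, 0) and (5, 14)

Center (5, 7). The positive term is the y-term, so the transverse axis is vertical; a² = 9, b² = 40.
c² = a² + b² = 9 + 40 = 49, so c = 7.
Foci lie on the vertical axis through the center: (h, k ± c).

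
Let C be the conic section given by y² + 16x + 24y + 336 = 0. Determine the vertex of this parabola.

Only y is squared. Complete the square in y: (y + 12)² = -16(x + 12).
Vertex (-12, -12); 4p = -16 so p = -4. Opens left.

(-12, -12)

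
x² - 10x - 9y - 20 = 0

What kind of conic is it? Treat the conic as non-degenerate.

parabola

No xy term. Coefficients of x² and y² are A = 1, C = 0.
Exactly one squared variable ⇒ parabola.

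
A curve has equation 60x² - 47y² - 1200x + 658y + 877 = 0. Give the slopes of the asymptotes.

2√705/47 and -2√705/47

60(x² - 20x) -47(y² - 14y) = -877
60(x - 10)² -47(y - 7)² = -877 + 6000 - 2303 = 2820
Divide by 2820: (x - 10)²/47 - (y - 7)²/60 = 1
Hyperbola, center (10, 7), transverse axis horizontal; a² = 47, b² = 60.
For a horizontal hyperbola the asymptotes have slope ±b/a.
Here that is ±2√15/√47 = ±2√705/47.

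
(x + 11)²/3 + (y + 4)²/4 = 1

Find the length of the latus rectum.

Center (-11, -4). The larger denominator 4 sits under the y-term, so the major axis is vertical; a² = 4, b² = 3.
Latus rectum length = 2b²/a = 2·3/2 = 3.

3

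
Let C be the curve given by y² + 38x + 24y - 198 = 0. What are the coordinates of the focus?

Only y is squared. Complete the square in y: (y + 12)² = -38(x - 9).
Vertex (9, -12); 4p = -38 so p = -19/2. Opens left.
Focus is p units from the vertex along the axis: (h + p, k).

(-1/2, -12)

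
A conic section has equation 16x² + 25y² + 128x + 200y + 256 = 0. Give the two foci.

Rearranging, 16(x² + 8x) + 25(y² + 8y) = -256.
Complete the square: 16(x + 4)² + 25(y + 4)² = -256 + 256 + 400 = 400
Divide through by 400 to get (x + 4)²/25 + (y + 4)²/16 = 1.
Ellipse, center (-4, -4), major axis horizontal; a² = 25, b² = 16.
c² = a² - b² = 25 - 16 = 9, so c = 3.
Foci lie on the horizontal axis through the center: (h ± c, k).

(-7, -4) and (-1, -4)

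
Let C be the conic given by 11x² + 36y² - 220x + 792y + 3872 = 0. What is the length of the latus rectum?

Rearranging, 11(x² - 20x) + 36(y² + 22y) = -3872.
Complete the square in x and y: 11(x - 10)² + 36(y + 11)² = -3872 + 1100 + 4356 = 1584
Divide by 1584: (x - 10)²/144 + (y + 11)²/44 = 1
Ellipse, center (10, -11), major axis horizontal; a² = 144, b² = 44.
Latus rectum length = 2b²/a = 2·44/12 = 22/3.

22/3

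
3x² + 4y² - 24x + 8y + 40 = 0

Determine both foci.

Rearranging, 3(x² - 8x) + 4(y² + 2y) = -40.
Complete the square: 3(x - 4)² + 4(y + 1)² = -40 + 48 + 4 = 12
Dividing both sides by 12: (x - 4)²/4 + (y + 1)²/3 = 1
Ellipse, center (4, -1), major axis horizontal; a² = 4, b² = 3.
c² = a² - b² = 4 - 3 = 1, so c = 1.
Foci lie on the horizontal axis through the center: (h ± c, k).

(3, -1) and (5, -1)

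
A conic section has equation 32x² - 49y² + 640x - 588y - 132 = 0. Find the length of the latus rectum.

Collect terms: 32(x² + 20x) -49(y² + 12y) = 132
32(x + 10)² -49(y + 6)² = 132 + 3200 - 1764 = 1568
Divide through by 1568 to get (x + 10)²/49 - (y + 6)²/32 = 1.
Hyperbola, center (-10, -6), transverse axis horizontal; a² = 49, b² = 32.
Latus rectum length = 2b²/a = 2·32/7 = 64/7.

64/7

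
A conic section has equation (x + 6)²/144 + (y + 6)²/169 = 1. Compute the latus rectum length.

288/13

Center (-6, -6). The larger denominator 169 sits under the y-term, so the major axis is vertical; a² = 169, b² = 144.
Latus rectum length = 2b²/a = 2·144/13 = 288/13.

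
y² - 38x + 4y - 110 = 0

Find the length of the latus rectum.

38

Only y is squared. Complete the square in y: (y + 2)² = 38(x + 3).
Vertex (-3, -2); 4p = 38 so p = 19/2. Opens right.
Latus rectum length = |4p| = 38.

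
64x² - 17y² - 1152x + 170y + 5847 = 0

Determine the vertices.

(9, -3) and (9, 13)

64(x² - 18x) -17(y² - 10y) = -5847
64(x - 9)² -17(y - 5)² = -5847 + 5184 - 425 = -1088
Divide through by -1088 to get (y - 5)²/64 - (x - 9)²/17 = 1.
Hyperbola, center (9, 5), transverse axis vertical; a² = 64, b² = 17.
a = 8. Vertices at (h, k ± a).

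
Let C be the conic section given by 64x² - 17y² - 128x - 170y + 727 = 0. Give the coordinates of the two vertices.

(1, -13) and (1, 3)

64(x² - 2x) -17(y² + 10y) = -727
64(x - 1)² -17(y + 5)² = -727 + 64 - 425 = -1088
Divide by -1088: (y + 5)²/64 - (x - 1)²/17 = 1
Hyperbola, center (1, -5), transverse axis vertical; a² = 64, b² = 17.
a = 8. Vertices at (h, k ± a).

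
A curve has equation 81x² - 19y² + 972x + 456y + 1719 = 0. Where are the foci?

Group the x- and y-terms: 81(x² + 12x) -19(y² - 24y) = -1719
81(x + 6)² -19(y - 12)² = -1719 + 2916 - 2736 = -1539
Dividing both sides by -1539: (y - 12)²/81 - (x + 6)²/19 = 1
Hyperbola, center (-6, 12), transverse axis vertical; a² = 81, b² = 19.
c² = a² + b² = 81 + 19 = 100, so c = 10.
Foci lie on the vertical axis through the center: (h, k ± c).

(-6, 2) and (-6, 22)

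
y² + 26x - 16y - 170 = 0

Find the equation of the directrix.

x = 31/2

Only y is squared. Complete the square in y: (y - 8)² = -26(x - 9).
Vertex (9, 8); 4p = -26 so p = -13/2. Opens left.
Directrix is the vertical line x = h − p = 9 − (-13/2) = 31/2.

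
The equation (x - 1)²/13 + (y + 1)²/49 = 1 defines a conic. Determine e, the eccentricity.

e = 6/7

Center (1, -1). The larger denominator 49 sits under the y-term, so the major axis is vertical; a² = 49, b² = 13.
c² = a² - b² = 36, so c = 6.
e = c/a = 6/7.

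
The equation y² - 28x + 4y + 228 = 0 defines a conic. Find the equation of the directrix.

x = 1

Only y is squared. Complete the square in y: (y + 2)² = 28(x - 8).
Vertex (8, -2); 4p = 28 so p = 7. Opens right.
Directrix is the vertical line x = h − p = 8 − (7) = 1.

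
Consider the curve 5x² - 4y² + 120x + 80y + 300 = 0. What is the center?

5(x² + 24x) -4(y² - 20y) = -300
Complete the square: 5(x + 12)² -4(y - 10)² = -300 + 720 - 400 = 20
Dividing both sides by 20: (x + 12)²/4 - (y - 10)²/5 = 1
Hyperbola with center (-12, 10).

(-12, 10)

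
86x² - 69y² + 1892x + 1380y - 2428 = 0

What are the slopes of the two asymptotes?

√5934/69 and -√5934/69

Collect terms: 86(x² + 22x) -69(y² - 20y) = 2428
Complete the square: 86(x + 11)² -69(y - 10)² = 2428 + 10406 - 6900 = 5934
Divide by 5934: (x + 11)²/69 - (y - 10)²/86 = 1
Hyperbola, center (-11, 10), transverse axis horizontal; a² = 69, b² = 86.
For a horizontal hyperbola the asymptotes have slope ±b/a.
Here that is ±√86/√69 = ±√5934/69.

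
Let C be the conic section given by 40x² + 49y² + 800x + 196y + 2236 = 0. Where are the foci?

(-13, -2) and (-7, -2)

Group the x- and y-terms: 40(x² + 20x) + 49(y² + 4y) = -2236
40(x + 10)² + 49(y + 2)² = -2236 + 4000 + 196 = 1960
Divide by 1960: (x + 10)²/49 + (y + 2)²/40 = 1
Ellipse, center (-10, -2), major axis horizontal; a² = 49, b² = 40.
c² = a² - b² = 49 - 40 = 9, so c = 3.
Foci lie on the horizontal axis through the center: (h ± c, k).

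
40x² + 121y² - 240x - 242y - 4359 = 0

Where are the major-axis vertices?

(-8, 1) and (14, 1)

Rearranging, 40(x² - 6x) + 121(y² - 2y) = 4359.
Complete the square: 40(x - 3)² + 121(y - 1)² = 4359 + 360 + 121 = 4840
Divide through by 4840 to get (x - 3)²/121 + (y - 1)²/40 = 1.
Ellipse, center (3, 1), major axis horizontal; a² = 121, b² = 40.
a = 11. Vertices at (h ± a, k).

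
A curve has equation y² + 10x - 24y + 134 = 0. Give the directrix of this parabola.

x = 7/2

Only y is squared. Complete the square in y: (y - 12)² = -10(x - 1).
Vertex (1, 12); 4p = -10 so p = -5/2. Opens left.
Directrix is the vertical line x = h − p = 1 − (-5/2) = 7/2.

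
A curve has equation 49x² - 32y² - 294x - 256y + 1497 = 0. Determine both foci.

(3, -13) and (3, 5)

Rearranging, 49(x² - 6x) -32(y² + 8y) = -1497.
Complete the square: 49(x - 3)² -32(y + 4)² = -1497 + 441 - 512 = -1568
Dividing both sides by -1568: (y + 4)²/49 - (x - 3)²/32 = 1
Hyperbola, center (3, -4), transverse axis vertical; a² = 49, b² = 32.
c² = a² + b² = 49 + 32 = 81, so c = 9.
Foci lie on the vertical axis through the center: (h, k ± c).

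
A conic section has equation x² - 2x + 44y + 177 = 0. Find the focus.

(1, -15)

Only x is squared. Complete the square in x: (x - 1)² = -44(y + 4).
Vertex (1, -4); 4p = -44 so p = -11. Opens down.
Focus is p units from the vertex along the axis: (h, k + p).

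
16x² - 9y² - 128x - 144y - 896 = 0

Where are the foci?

(-6, -8) and (14, -8)

16(x² - 8x) -9(y² + 16y) = 896
16(x - 4)² -9(y + 8)² = 896 + 256 - 576 = 576
Divide by 576: (x - 4)²/36 - (y + 8)²/64 = 1
Hyperbola, center (4, -8), transverse axis horizontal; a² = 36, b² = 64.
c² = a² + b² = 36 + 64 = 100, so c = 10.
Foci lie on the horizontal axis through the center: (h ± c, k).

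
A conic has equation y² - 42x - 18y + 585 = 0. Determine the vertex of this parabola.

Only y is squared. Complete the square in y: (y - 9)² = 42(x - 12).
Vertex (12, 9); 4p = 42 so p = 21/2. Opens right.

(12, 9)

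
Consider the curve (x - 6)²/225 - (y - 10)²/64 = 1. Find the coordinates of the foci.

(-11, 10) and (23, 10)

Center (6, 10). The positive term is the x-term, so the transverse axis is horizontal; a² = 225, b² = 64.
c² = a² + b² = 225 + 64 = 289, so c = 17.
Foci lie on the horizontal axis through the center: (h ± c, k).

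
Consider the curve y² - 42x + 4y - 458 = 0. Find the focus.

Only y is squared. Complete the square in y: (y + 2)² = 42(x + 11).
Vertex (-11, -2); 4p = 42 so p = 21/2. Opens right.
Focus is p units from the vertex along the axis: (h + p, k).

(-1/2, -2)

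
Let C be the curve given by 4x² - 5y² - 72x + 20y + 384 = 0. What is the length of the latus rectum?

10

4(x² - 18x) -5(y² - 4y) = -384
Completing the square gives 4(x - 9)² -5(y - 2)² = -384 + 324 - 20 = -80.
Dividing both sides by -80: (y - 2)²/16 - (x - 9)²/20 = 1
Hyperbola, center (9, 2), transverse axis vertical; a² = 16, b² = 20.
Latus rectum length = 2b²/a = 2·20/4 = 10.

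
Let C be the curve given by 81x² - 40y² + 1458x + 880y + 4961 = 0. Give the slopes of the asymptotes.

81(x² + 18x) -40(y² - 22y) = -4961
Complete the square in x and y: 81(x + 9)² -40(y - 11)² = -4961 + 6561 - 4840 = -3240
Divide through by -3240 to get (y - 11)²/81 - (x + 9)²/40 = 1.
Hyperbola, center (-9, 11), transverse axis vertical; a² = 81, b² = 40.
For a vertical hyperbola the asymptotes have slope ±a/b.
Here that is ±9/2√10 = ±9√10/20.

9√10/20 and -9√10/20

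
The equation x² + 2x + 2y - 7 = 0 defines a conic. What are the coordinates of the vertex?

(-1, 4)

Only x is squared. Complete the square in x: (x + 1)² = -2(y - 4).
Vertex (-1, 4); 4p = -2 so p = -1/2. Opens down.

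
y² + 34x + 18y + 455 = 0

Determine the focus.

Only y is squared. Complete the square in y: (y + 9)² = -34(x + 11).
Vertex (-11, -9); 4p = -34 so p = -17/2. Opens left.
Focus is p units from the vertex along the axis: (h + p, k).

(-39/2, -9)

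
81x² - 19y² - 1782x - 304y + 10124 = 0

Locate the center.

Group: 81(x² - 22x) -19(y² + 16y) = -10124
Completing the square gives 81(x - 11)² -19(y + 8)² = -10124 + 9801 - 1216 = -1539.
Divide through by -1539 to get (y + 8)²/81 - (x - 11)²/19 = 1.
Hyperbola with center (11, -8).

(11, -8)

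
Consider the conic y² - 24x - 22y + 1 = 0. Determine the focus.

Only y is squared. Complete the square in y: (y - 11)² = 24(x + 5).
Vertex (-5, 11); 4p = 24 so p = 6. Opens right.
Focus is p units from the vertex along the axis: (h + p, k).

(1, 11)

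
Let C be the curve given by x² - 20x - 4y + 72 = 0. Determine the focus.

(10, -6)

Only x is squared. Complete the square in x: (x - 10)² = 4(y + 7).
Vertex (10, -7); 4p = 4 so p = 1. Opens up.
Focus is p units from the vertex along the axis: (h, k + p).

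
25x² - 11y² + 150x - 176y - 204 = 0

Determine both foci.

Rearranging, 25(x² + 6x) -11(y² + 16y) = 204.
Complete the square in x and y: 25(x + 3)² -11(y + 8)² = 204 + 225 - 704 = -275
Divide by -275: (y + 8)²/25 - (x + 3)²/11 = 1
Hyperbola, center (-3, -8), transverse axis vertical; a² = 25, b² = 11.
c² = a² + b² = 25 + 11 = 36, so c = 6.
Foci lie on the vertical axis through the center: (h, k ± c).

(-3, -14) and (-3, -2)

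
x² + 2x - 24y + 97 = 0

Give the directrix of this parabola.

y = -2

Only x is squared. Complete the square in x: (x + 1)² = 24(y - 4).
Vertex (-1, 4); 4p = 24 so p = 6. Opens up.
Directrix is the horizontal line y = k − p = 4 − (6) = -2.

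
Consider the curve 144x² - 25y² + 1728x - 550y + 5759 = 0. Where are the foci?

Group: 144(x² + 12x) -25(y² + 22y) = -5759
Completing the square gives 144(x + 6)² -25(y + 11)² = -5759 + 5184 - 3025 = -3600.
Divide through by -3600 to get (y + 11)²/144 - (x + 6)²/25 = 1.
Hyperbola, center (-6, -11), transverse axis vertical; a² = 144, b² = 25.
c² = a² + b² = 144 + 25 = 169, so c = 13.
Foci lie on the vertical axis through the center: (h, k ± c).

(-6, -24) and (-6, 2)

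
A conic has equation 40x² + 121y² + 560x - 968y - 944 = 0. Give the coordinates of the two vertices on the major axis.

(-18, 4) and (4, 4)

Group the x- and y-terms: 40(x² + 14x) + 121(y² - 8y) = 944
Completing the square gives 40(x + 7)² + 121(y - 4)² = 944 + 1960 + 1936 = 4840.
Divide through by 4840 to get (x + 7)²/121 + (y - 4)²/40 = 1.
Ellipse, center (-7, 4), major axis horizontal; a² = 121, b² = 40.
a = 11. Vertices at (h ± a, k).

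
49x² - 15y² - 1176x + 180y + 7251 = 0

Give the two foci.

Collect terms: 49(x² - 24x) -15(y² - 12y) = -7251
Complete the square: 49(x - 12)² -15(y - 6)² = -7251 + 7056 - 540 = -735
Divide by -735: (y - 6)²/49 - (x - 12)²/15 = 1
Hyperbola, center (12, 6), transverse axis vertical; a² = 49, b² = 15.
c² = a² + b² = 49 + 15 = 64, so c = 8.
Foci lie on the vertical axis through the center: (h, k ± c).

(12, -2) and (12, 14)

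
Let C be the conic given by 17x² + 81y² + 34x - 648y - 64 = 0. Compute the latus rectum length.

34/9

17(x² + 2x) + 81(y² - 8y) = 64
17(x + 1)² + 81(y - 4)² = 64 + 17 + 1296 = 1377
Dividing both sides by 1377: (x + 1)²/81 + (y - 4)²/17 = 1
Ellipse, center (-1, 4), major axis horizontal; a² = 81, b² = 17.
Latus rectum length = 2b²/a = 2·17/9 = 34/9.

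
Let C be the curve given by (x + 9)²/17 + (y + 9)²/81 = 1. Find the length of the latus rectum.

Center (-9, -9). The larger denominator 81 sits under the y-term, so the major axis is vertical; a² = 81, b² = 17.
Latus rectum length = 2b²/a = 2·17/9 = 34/9.

34/9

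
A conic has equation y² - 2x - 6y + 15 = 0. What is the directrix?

Only y is squared. Complete the square in y: (y - 3)² = 2(x - 3).
Vertex (3, 3); 4p = 2 so p = 1/2. Opens right.
Directrix is the vertical line x = h − p = 3 − (1/2) = 5/2.

x = 5/2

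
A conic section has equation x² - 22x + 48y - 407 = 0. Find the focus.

Only x is squared. Complete the square in x: (x - 11)² = -48(y - 11).
Vertex (11, 11); 4p = -48 so p = -12. Opens down.
Focus is p units from the vertex along the axis: (h, k + p).

(11, -1)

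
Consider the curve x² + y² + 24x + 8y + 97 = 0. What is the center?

(-12, -4)

Group: (x² + 24x) + (y² + 8y) = -97
Completing the square gives (x + 12)² + (y + 4)² = -97 + 144 + 16 = 63.
So (x + 12)² + (y + 4)² = 63.
Circle centered at (-12, -4) with r² = 63.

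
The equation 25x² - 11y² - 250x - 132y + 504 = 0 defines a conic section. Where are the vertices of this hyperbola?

Collect terms: 25(x² - 10x) -11(y² + 12y) = -504
Complete the square in x and y: 25(x - 5)² -11(y + 6)² = -504 + 625 - 396 = -275
Dividing both sides by -275: (y + 6)²/25 - (x - 5)²/11 = 1
Hyperbola, center (5, -6), transverse axis vertical; a² = 25, b² = 11.
a = 5. Vertices at (h, k ± a).

(5, -11) and (5, -1)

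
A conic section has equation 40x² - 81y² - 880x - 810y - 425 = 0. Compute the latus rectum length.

Group: 40(x² - 22x) -81(y² + 10y) = 425
Complete the square: 40(x - 11)² -81(y + 5)² = 425 + 4840 - 2025 = 3240
Dividing both sides by 3240: (x - 11)²/81 - (y + 5)²/40 = 1
Hyperbola, center (11, -5), transverse axis horizontal; a² = 81, b² = 40.
Latus rectum length = 2b²/a = 2·40/9 = 80/9.

80/9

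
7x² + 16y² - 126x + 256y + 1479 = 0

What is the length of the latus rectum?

Rearranging, 7(x² - 18x) + 16(y² + 16y) = -1479.
Complete the square in x and y: 7(x - 9)² + 16(y + 8)² = -1479 + 567 + 1024 = 112
Divide by 112: (x - 9)²/16 + (y + 8)²/7 = 1
Ellipse, center (9, -8), major axis horizontal; a² = 16, b² = 7.
Latus rectum length = 2b²/a = 2·7/4 = 7/2.

7/2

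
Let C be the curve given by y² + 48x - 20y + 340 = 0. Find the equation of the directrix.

x = 7

Only y is squared. Complete the square in y: (y - 10)² = -48(x + 5).
Vertex (-5, 10); 4p = -48 so p = -12. Opens left.
Directrix is the vertical line x = h − p = -5 − (-12) = 7.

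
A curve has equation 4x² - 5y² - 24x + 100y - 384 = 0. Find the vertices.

Rearranging, 4(x² - 6x) -5(y² - 20y) = 384.
4(x - 3)² -5(y - 10)² = 384 + 36 - 500 = -80
Dividing both sides by -80: (y - 10)²/16 - (x - 3)²/20 = 1
Hyperbola, center (3, 10), transverse axis vertical; a² = 16, b² = 20.
a = 4. Vertices at (h, k ± a).

(3, 6) and (3, 14)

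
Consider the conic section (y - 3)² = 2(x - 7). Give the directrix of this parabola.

x = 13/2

Vertex (7, 3); 4p = 2 so p = 1/2. Opens right.
Directrix is the vertical line x = h − p = 7 − (1/2) = 13/2.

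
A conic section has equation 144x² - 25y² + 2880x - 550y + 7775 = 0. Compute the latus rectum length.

288/5

Group the x- and y-terms: 144(x² + 20x) -25(y² + 22y) = -7775
Complete the square in x and y: 144(x + 10)² -25(y + 11)² = -7775 + 14400 - 3025 = 3600
Divide by 3600: (x + 10)²/25 - (y + 11)²/144 = 1
Hyperbola, center (-10, -11), transverse axis horizontal; a² = 25, b² = 144.
Latus rectum length = 2b²/a = 2·144/5 = 288/5.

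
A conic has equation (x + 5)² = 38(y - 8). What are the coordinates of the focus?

(-5, 35/2)

Vertex (-5, 8); 4p = 38 so p = 19/2. Opens up.
Focus is p units from the vertex along the axis: (h, k + p).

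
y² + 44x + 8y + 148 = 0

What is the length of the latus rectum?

Only y is squared. Complete the square in y: (y + 4)² = -44(x + 3).
Vertex (-3, -4); 4p = -44 so p = -11. Opens left.
Latus rectum length = |4p| = 44.

44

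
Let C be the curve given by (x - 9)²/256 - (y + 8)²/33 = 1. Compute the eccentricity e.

e = 17/16

Center (9, -8). The positive term is the x-term, so the transverse axis is horizontal; a² = 256, b² = 33.
c² = a² + b² = 289, so c = 17.
e = c/a = 17/16.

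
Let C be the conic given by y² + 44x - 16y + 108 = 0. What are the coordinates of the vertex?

(-1, 8)

Only y is squared. Complete the square in y: (y - 8)² = -44(x + 1).
Vertex (-1, 8); 4p = -44 so p = -11. Opens left.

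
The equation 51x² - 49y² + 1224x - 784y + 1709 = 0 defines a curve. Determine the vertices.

(-19, -8) and (-5, -8)

Group the x- and y-terms: 51(x² + 24x) -49(y² + 16y) = -1709
Complete the square in x and y: 51(x + 12)² -49(y + 8)² = -1709 + 7344 - 3136 = 2499
Dividing both sides by 2499: (x + 12)²/49 - (y + 8)²/51 = 1
Hyperbola, center (-12, -8), transverse axis horizontal; a² = 49, b² = 51.
a = 7. Vertices at (h ± a, k).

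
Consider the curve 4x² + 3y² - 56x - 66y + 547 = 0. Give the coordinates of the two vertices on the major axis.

Rearranging, 4(x² - 14x) + 3(y² - 22y) = -547.
Completing the square gives 4(x - 7)² + 3(y - 11)² = -547 + 196 + 363 = 12.
Divide through by 12 to get (x - 7)²/3 + (y - 11)²/4 = 1.
Ellipse, center (7, 11), major axis vertical; a² = 4, b² = 3.
a = 2. Vertices at (h, k ± a).

(7, 9) and (7, 13)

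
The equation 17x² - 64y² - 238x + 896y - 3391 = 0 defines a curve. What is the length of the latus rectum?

Rearranging, 17(x² - 14x) -64(y² - 14y) = 3391.
Complete the square: 17(x - 7)² -64(y - 7)² = 3391 + 833 - 3136 = 1088
Divide by 1088: (x - 7)²/64 - (y - 7)²/17 = 1
Hyperbola, center (7, 7), transverse axis horizontal; a² = 64, b² = 17.
Latus rectum length = 2b²/a = 2·17/8 = 17/4.

17/4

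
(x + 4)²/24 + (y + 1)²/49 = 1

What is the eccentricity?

Center (-4, -1). The larger denominator 49 sits under the y-term, so the major axis is vertical; a² = 49, b² = 24.
c² = a² - b² = 25, so c = 5.
e = c/a = 5/7.

e = 5/7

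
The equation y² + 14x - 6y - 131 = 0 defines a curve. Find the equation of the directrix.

x = 27/2

Only y is squared. Complete the square in y: (y - 3)² = -14(x - 10).
Vertex (10, 3); 4p = -14 so p = -7/2. Opens left.
Directrix is the vertical line x = h − p = 10 − (-7/2) = 27/2.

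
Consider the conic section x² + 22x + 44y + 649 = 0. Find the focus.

Only x is squared. Complete the square in x: (x + 11)² = -44(y + 12).
Vertex (-11, -12); 4p = -44 so p = -11. Opens down.
Focus is p units from the vertex along the axis: (h, k + p).

(-11, -23)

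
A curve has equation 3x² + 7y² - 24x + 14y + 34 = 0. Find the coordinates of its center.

Group the x- and y-terms: 3(x² - 8x) + 7(y² + 2y) = -34
Completing the square gives 3(x - 4)² + 7(y + 1)² = -34 + 48 + 7 = 21.
Divide by 21: (x - 4)²/7 + (y + 1)²/3 = 1
Ellipse with center (4, -1).

(4, -1)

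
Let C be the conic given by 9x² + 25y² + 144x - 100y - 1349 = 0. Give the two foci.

(-20, 2) and (4, 2)

Group the x- and y-terms: 9(x² + 16x) + 25(y² - 4y) = 1349
Complete the square in x and y: 9(x + 8)² + 25(y - 2)² = 1349 + 576 + 100 = 2025
Divide through by 2025 to get (x + 8)²/225 + (y - 2)²/81 = 1.
Ellipse, center (-8, 2), major axis horizontal; a² = 225, b² = 81.
c² = a² - b² = 225 - 81 = 144, so c = 12.
Foci lie on the horizontal axis through the center: (h ± c, k).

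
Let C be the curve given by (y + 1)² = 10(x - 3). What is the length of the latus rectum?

Vertex (3, -1); 4p = 10 so p = 5/2. Opens right.
Latus rectum length = |4p| = 10.

10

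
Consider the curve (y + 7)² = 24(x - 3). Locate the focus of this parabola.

(9, -7)

Vertex (3, -7); 4p = 24 so p = 6. Opens right.
Focus is p units from the vertex along the axis: (h + p, k).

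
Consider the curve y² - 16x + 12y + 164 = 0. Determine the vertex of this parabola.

Only y is squared. Complete the square in y: (y + 6)² = 16(x - 8).
Vertex (8, -6); 4p = 16 so p = 4. Opens right.

(8, -6)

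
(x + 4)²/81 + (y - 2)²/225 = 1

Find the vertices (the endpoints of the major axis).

Center (-4, 2). The larger denominator 225 sits under the y-term, so the major axis is vertical; a² = 225, b² = 81.
a = 15. Vertices at (h, k ± a).

(-4, -13) and (-4, 17)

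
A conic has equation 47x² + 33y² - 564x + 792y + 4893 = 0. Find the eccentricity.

e = √658/47

Group: 47(x² - 12x) + 33(y² + 24y) = -4893
Complete the square in x and y: 47(x - 6)² + 33(y + 12)² = -4893 + 1692 + 4752 = 1551
Dividing both sides by 1551: (x - 6)²/33 + (y + 12)²/47 = 1
Ellipse, center (6, -12), major axis vertical; a² = 47, b² = 33.
c² = a² - b² = 14, so c = √14.
e = c/a = √14/√47 = √658/47.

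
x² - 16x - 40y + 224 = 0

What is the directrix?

y = -6

Only x is squared. Complete the square in x: (x - 8)² = 40(y - 4).
Vertex (8, 4); 4p = 40 so p = 10. Opens up.
Directrix is the horizontal line y = k − p = 4 − (10) = -6.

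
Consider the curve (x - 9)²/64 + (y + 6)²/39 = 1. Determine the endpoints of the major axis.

Center (9, -6). The larger denominator 64 sits under the x-term, so the major axis is horizontal; a² = 64, b² = 39.
a = 8. Vertices at (h ± a, k).

(1, -6) and (17, -6)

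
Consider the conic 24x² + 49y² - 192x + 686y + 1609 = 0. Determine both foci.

(-1, -7) and (9, -7)

Rearranging, 24(x² - 8x) + 49(y² + 14y) = -1609.
24(x - 4)² + 49(y + 7)² = -1609 + 384 + 2401 = 1176
Dividing both sides by 1176: (x - 4)²/49 + (y + 7)²/24 = 1
Ellipse, center (4, -7), major axis horizontal; a² = 49, b² = 24.
c² = a² - b² = 49 - 24 = 25, so c = 5.
Foci lie on the horizontal axis through the center: (h ± c, k).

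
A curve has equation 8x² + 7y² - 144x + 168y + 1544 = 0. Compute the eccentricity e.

Group: 8(x² - 18x) + 7(y² + 24y) = -1544
Complete the square in x and y: 8(x - 9)² + 7(y + 12)² = -1544 + 648 + 1008 = 112
Dividing both sides by 112: (x - 9)²/14 + (y + 12)²/16 = 1
Ellipse, center (9, -12), major axis vertical; a² = 16, b² = 14.
c² = a² - b² = 2, so c = √2.
e = c/a = √2/4.

e = √2/4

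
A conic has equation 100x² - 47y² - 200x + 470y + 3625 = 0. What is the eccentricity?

Collect terms: 100(x² - 2x) -47(y² - 10y) = -3625
Completing the square gives 100(x - 1)² -47(y - 5)² = -3625 + 100 - 1175 = -4700.
Divide through by -4700 to get (y - 5)²/100 - (x - 1)²/47 = 1.
Hyperbola, center (1, 5), transverse axis vertical; a² = 100, b² = 47.
c² = a² + b² = 147, so c = 7√3.
e = c/a = 7√3/10.

e = 7√3/10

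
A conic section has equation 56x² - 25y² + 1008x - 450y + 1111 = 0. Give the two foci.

(-18, -9) and (0, -9)

Group: 56(x² + 18x) -25(y² + 18y) = -1111
56(x + 9)² -25(y + 9)² = -1111 + 4536 - 2025 = 1400
Dividing both sides by 1400: (x + 9)²/25 - (y + 9)²/56 = 1
Hyperbola, center (-9, -9), transverse axis horizontal; a² = 25, b² = 56.
c² = a² + b² = 25 + 56 = 81, so c = 9.
Foci lie on the horizontal axis through the center: (h ± c, k).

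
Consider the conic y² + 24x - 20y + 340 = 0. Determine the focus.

Only y is squared. Complete the square in y: (y - 10)² = -24(x + 10).
Vertex (-10, 10); 4p = -24 so p = -6. Opens left.
Focus is p units from the vertex along the axis: (h + p, k).

(-16, 10)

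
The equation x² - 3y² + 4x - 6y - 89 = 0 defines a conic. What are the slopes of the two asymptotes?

Group: (x² + 4x) -3(y² + 2y) = 89
Complete the square: (x + 2)² -3(y + 1)² = 89 + 4 - 3 = 90
Divide by 90: (x + 2)²/90 - (y + 1)²/30 = 1
Hyperbola, center (-2, -1), transverse axis horizontal; a² = 90, b² = 30.
For a horizontal hyperbola the asymptotes have slope ±b/a.
Here that is ±√30/3√10 = ±√3/3.

√3/3 and -√3/3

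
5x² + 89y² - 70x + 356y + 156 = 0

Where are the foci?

Rearranging, 5(x² - 14x) + 89(y² + 4y) = -156.
Complete the square in x and y: 5(x - 7)² + 89(y + 2)² = -156 + 245 + 356 = 445
Divide through by 445 to get (x - 7)²/89 + (y + 2)²/5 = 1.
Ellipse, center (7, -2), major axis horizontal; a² = 89, b² = 5.
c² = a² - b² = 89 - 5 = 84, so c = 2√21.
Foci lie on the horizontal axis through the center: (h ± c, k).

(7 - 2√21, -2) and (7 + 2√21, -2)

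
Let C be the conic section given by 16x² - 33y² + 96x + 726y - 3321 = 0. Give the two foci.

(-3, 4) and (-3, 18)

Collect terms: 16(x² + 6x) -33(y² - 22y) = 3321
Completing the square gives 16(x + 3)² -33(y - 11)² = 3321 + 144 - 3993 = -528.
Divide by -528: (y - 11)²/16 - (x + 3)²/33 = 1
Hyperbola, center (-3, 11), transverse axis vertical; a² = 16, b² = 33.
c² = a² + b² = 16 + 33 = 49, so c = 7.
Foci lie on the vertical axis through the center: (h, k ± c).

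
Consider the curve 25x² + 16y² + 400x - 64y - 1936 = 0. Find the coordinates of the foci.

(-8, -7) and (-8, 11)

Collect terms: 25(x² + 16x) + 16(y² - 4y) = 1936
Completing the square gives 25(x + 8)² + 16(y - 2)² = 1936 + 1600 + 64 = 3600.
Divide by 3600: (x + 8)²/144 + (y - 2)²/225 = 1
Ellipse, center (-8, 2), major axis vertical; a² = 225, b² = 144.
c² = a² - b² = 225 - 144 = 81, so c = 9.
Foci lie on the vertical axis through the center: (h, k ± c).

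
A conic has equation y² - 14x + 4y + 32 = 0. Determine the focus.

(11/2, -2)

Only y is squared. Complete the square in y: (y + 2)² = 14(x - 2).
Vertex (2, -2); 4p = 14 so p = 7/2. Opens right.
Focus is p units from the vertex along the axis: (h + p, k).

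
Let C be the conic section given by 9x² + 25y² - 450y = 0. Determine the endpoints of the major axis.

Collect terms: 9x² + 25(y² - 18y) = 0
Completing the square gives 9x² + 25(y - 9)² = 0 + 0 + 2025 = 2025.
Divide through by 2025 to get x²/225 + (y - 9)²/81 = 1.
Ellipse, center (0, 9), major axis horizontal; a² = 225, b² = 81.
a = 15. Vertices at (h ± a, k).

(-15, 9) and (15, 9)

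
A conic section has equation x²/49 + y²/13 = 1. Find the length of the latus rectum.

26/7

Center (0, 0). The larger denominator 49 sits under the x-term, so the major axis is horizontal; a² = 49, b² = 13.
Latus rectum length = 2b²/a = 2·13/7 = 26/7.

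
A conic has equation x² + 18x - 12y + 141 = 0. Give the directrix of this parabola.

Only x is squared. Complete the square in x: (x + 9)² = 12(y - 5).
Vertex (-9, 5); 4p = 12 so p = 3. Opens up.
Directrix is the horizontal line y = k − p = 5 − (3) = 2.

y = 2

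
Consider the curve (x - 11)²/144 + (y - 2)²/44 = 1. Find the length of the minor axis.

4√11

Center (11, 2). The larger denominator 144 sits under the x-term, so the major axis is horizontal; a² = 144, b² = 44.
b² = 44 so b = 2√11; the minor axis has length 2b = 4√11.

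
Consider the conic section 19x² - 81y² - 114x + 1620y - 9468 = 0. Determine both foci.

(-7, 10) and (13, 10)

Group the x- and y-terms: 19(x² - 6x) -81(y² - 20y) = 9468
19(x - 3)² -81(y - 10)² = 9468 + 171 - 8100 = 1539
Dividing both sides by 1539: (x - 3)²/81 - (y - 10)²/19 = 1
Hyperbola, center (3, 10), transverse axis horizontal; a² = 81, b² = 19.
c² = a² + b² = 81 + 19 = 100, so c = 10.
Foci lie on the horizontal axis through the center: (h ± c, k).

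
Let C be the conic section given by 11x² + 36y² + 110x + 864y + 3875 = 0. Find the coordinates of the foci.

(-15, -12) and (5, -12)

Group: 11(x² + 10x) + 36(y² + 24y) = -3875
Complete the square in x and y: 11(x + 5)² + 36(y + 12)² = -3875 + 275 + 5184 = 1584
Dividing both sides by 1584: (x + 5)²/144 + (y + 12)²/44 = 1
Ellipse, center (-5, -12), major axis horizontal; a² = 144, b² = 44.
c² = a² - b² = 144 - 44 = 100, so c = 10.
Foci lie on the horizontal axis through the center: (h ± c, k).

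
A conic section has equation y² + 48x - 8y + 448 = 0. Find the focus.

Only y is squared. Complete the square in y: (y - 4)² = -48(x + 9).
Vertex (-9, 4); 4p = -48 so p = -12. Opens left.
Focus is p units from the vertex along the axis: (h + p, k).

(-21, 4)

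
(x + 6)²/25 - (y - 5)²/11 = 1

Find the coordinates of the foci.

(-12, 5) and (0, 5)

Center (-6, 5). The positive term is the x-term, so the transverse axis is horizontal; a² = 25, b² = 11.
c² = a² + b² = 25 + 11 = 36, so c = 6.
Foci lie on the horizontal axis through the center: (h ± c, k).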